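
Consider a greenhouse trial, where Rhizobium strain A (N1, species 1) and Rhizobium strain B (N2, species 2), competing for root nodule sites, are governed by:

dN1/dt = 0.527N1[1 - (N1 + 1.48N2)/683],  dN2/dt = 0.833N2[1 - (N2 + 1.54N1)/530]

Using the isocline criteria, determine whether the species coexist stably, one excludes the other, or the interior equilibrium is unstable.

unstable coexistence (outcome depends on initial conditions)

Compare the nullcline intercepts: K1/α12 = 683/1.48 = 461 < K2 = 530; K2/α21 = 530/1.54 = 344 < K1 = 683.
Since both are reversed, neither can invade when rare; the interior point is a saddle.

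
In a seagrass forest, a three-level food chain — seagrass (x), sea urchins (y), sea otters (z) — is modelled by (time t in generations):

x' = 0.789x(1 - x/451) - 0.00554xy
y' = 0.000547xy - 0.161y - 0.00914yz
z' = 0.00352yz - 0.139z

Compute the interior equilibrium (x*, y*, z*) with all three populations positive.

x* ≈ 326, y* ≈ 39.5, z* ≈ 1.89

From dz/dt = 0: 0.00352y* = 0.139, so y* = 39.5.
From dx/dt = 0: 0.789(1 - x*/451) = 0.00554·39.5, giving x* = 451·(1 - 0.277) = 326.
From dy/dt = 0: 0.000547·326 - 0.161 = 0.00914z*, so z* = 0.0173/0.00914 = 1.89.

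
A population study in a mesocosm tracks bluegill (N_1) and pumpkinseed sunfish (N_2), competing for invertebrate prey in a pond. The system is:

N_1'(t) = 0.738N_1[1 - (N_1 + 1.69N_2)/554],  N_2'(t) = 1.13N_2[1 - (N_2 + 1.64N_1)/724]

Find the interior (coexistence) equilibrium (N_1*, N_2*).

Setting both brackets to zero gives the nullclines N_1 + 1.69N_2 = 554 and 1.64N_1 + N_2 = 724.
Substituting N_2 = 724 - 1.64N_1 into the first: N_1(1 - 1.69·1.64) = 554 - 1.69·724.
So N_1* = -670/-1.77 = 378, and then N_2* = 724 - 1.64·378 = 104.

N_1* ≈ 378, N_2* ≈ 104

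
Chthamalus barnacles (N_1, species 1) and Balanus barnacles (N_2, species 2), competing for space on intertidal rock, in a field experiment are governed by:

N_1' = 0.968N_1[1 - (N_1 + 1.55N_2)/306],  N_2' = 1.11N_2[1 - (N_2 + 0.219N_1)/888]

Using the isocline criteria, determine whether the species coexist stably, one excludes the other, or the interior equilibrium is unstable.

species 2 excludes species 1

Compare the nullcline intercepts: K1/α12 = 306/1.55 = 197 < K2 = 888; K2/α21 = 888/0.219 = 4050 > K1 = 306.
Since the inequalities point opposite ways, species 2 can invade but species 1 cannot.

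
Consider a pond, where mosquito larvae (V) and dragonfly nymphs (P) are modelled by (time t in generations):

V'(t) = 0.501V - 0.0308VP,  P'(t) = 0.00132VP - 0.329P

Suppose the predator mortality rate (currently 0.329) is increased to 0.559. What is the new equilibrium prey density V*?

V* ≈ 423

At the interior fixed point, setting dP/dt = 0 with P > 0 fixes V* = (predator death rate)/(VP coefficient) — independent of the other coefficients.
With the change, V* = 0.559/0.00132 = 423; it rises from 249.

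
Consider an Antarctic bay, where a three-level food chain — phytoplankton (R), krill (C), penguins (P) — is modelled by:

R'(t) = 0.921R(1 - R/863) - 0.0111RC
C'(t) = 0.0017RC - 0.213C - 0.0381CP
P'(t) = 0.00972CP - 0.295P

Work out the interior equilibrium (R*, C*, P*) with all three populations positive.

R* ≈ 547, C* ≈ 30.3, P* ≈ 18.8

From dP/dt = 0: 0.00972C* = 0.295, so C* = 30.3.
From dR/dt = 0: 0.921(1 - R*/863) = 0.0111·30.3, giving R* = 863·(1 - 0.366) = 547.
From dC/dt = 0: 0.0017·547 - 0.213 = 0.0381P*, so P* = 0.717/0.0381 = 18.8.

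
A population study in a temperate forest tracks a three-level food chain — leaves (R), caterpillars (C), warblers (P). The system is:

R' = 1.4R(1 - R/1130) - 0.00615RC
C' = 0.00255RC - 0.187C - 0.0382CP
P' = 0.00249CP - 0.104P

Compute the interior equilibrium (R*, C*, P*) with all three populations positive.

R* ≈ 923, C* ≈ 41.8, P* ≈ 56.7

From dP/dt = 0: 0.00249C* = 0.104, so C* = 41.8.
From dR/dt = 0: 1.4(1 - R*/1130) = 0.00615·41.8, giving R* = 1130·(1 - 0.183) = 923.
From dC/dt = 0: 0.00255·923 - 0.187 = 0.0382P*, so P* = 2.17/0.0382 = 56.7.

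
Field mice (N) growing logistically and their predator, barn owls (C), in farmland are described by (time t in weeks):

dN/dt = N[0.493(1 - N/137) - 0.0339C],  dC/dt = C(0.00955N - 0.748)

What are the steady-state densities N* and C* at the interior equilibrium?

N* ≈ 78.3, C* ≈ 6.23

From dC/dt = 0 with C > 0: 0.00955N* = 0.748, so N* = 78.3.
Substitute into dN/dt = 0: 0.493(1 - 78.3/137) = 0.0339C*.
The bracket is 0.428, giving C* = 0.211/0.0339 = 6.23.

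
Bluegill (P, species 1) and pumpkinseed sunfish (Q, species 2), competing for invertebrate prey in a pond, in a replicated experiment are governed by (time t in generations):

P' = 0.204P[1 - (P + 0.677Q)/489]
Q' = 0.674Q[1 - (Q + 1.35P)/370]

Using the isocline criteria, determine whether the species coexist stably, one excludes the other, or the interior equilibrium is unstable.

species 1 excludes species 2

Compare the nullcline intercepts: K1/α12 = 489/0.677 = 722 > K2 = 370; K2/α21 = 370/1.35 = 274 < K1 = 489.
Since the inequalities point opposite ways, species 1 can invade but species 2 cannot.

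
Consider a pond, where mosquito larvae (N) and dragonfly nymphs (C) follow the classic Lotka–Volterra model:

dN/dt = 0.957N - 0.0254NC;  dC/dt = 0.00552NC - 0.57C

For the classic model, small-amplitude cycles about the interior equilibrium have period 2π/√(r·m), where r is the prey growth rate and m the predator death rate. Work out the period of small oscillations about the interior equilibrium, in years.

Here r = 0.957 and m = 0.57, so r·m = 0.545.
ω = √0.545 = 0.739 per year, hence T = 2π/ω ≈ 8.51 years.

T ≈ 8.51 years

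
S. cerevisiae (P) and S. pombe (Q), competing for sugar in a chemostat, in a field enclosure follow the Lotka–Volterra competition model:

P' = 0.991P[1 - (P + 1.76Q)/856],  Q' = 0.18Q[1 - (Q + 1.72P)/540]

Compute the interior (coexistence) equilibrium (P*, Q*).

Setting both brackets to zero gives the nullclines P + 1.76Q = 856 and 1.72P + Q = 540.
Substituting Q = 540 - 1.72P into the first: P(1 - 1.76·1.72) = 856 - 1.76·540.
So P* = -94.4/-2.03 = 46.6, and then Q* = 540 - 1.72·46.6 = 460.

P* ≈ 46.6, Q* ≈ 460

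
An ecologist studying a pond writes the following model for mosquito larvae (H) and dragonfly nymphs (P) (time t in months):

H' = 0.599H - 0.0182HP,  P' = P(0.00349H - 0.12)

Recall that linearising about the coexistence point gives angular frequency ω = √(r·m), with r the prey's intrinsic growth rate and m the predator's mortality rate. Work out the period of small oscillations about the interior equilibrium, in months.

T ≈ 23.4 months

Here r = 0.599 and m = 0.12, so r·m = 0.0719.
ω = √0.0719 = 0.268 per month, hence T = 2π/ω ≈ 23.4 months.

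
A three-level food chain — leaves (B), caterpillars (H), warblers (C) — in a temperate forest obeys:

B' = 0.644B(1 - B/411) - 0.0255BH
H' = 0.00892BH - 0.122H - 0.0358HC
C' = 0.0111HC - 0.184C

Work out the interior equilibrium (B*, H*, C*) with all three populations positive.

B* ≈ 141, H* ≈ 16.6, C* ≈ 31.8

From dC/dt = 0: 0.0111H* = 0.184, so H* = 16.6.
From dB/dt = 0: 0.644(1 - B*/411) = 0.0255·16.6, giving B* = 411·(1 - 0.656) = 141.
From dH/dt = 0: 0.00892·141 - 0.122 = 0.0358C*, so C* = 1.14/0.0358 = 31.8.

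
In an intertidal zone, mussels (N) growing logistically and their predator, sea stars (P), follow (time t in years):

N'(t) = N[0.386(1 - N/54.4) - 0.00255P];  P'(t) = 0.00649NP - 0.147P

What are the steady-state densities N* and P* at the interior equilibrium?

N* ≈ 22.7, P* ≈ 88.3

From dP/dt = 0 with P > 0: 0.00649N* = 0.147, so N* = 22.7.
Substitute into dN/dt = 0: 0.386(1 - 22.7/54.4) = 0.00255P*.
The bracket is 0.584, giving P* = 0.225/0.00255 = 88.3.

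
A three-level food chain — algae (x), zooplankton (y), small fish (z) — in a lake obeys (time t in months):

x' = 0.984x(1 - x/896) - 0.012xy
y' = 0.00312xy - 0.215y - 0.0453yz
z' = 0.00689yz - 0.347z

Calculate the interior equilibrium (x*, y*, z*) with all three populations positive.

x* ≈ 346, y* ≈ 50.4, z* ≈ 19.1

From dz/dt = 0: 0.00689y* = 0.347, so y* = 50.4.
From dx/dt = 0: 0.984(1 - x*/896) = 0.012·50.4, giving x* = 896·(1 - 0.614) = 346.
From dy/dt = 0: 0.00312·346 - 0.215 = 0.0453z*, so z* = 0.864/0.0453 = 19.1.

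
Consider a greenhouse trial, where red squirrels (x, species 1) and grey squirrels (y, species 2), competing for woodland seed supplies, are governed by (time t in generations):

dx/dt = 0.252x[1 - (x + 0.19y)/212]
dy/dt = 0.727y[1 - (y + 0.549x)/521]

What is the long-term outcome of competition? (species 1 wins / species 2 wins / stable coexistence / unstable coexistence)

Compare the nullcline intercepts: K1/α12 = 212/0.19 = 1120 > K2 = 521; K2/α21 = 521/0.549 = 949 > K1 = 212.
Since both inequalities hold, each species can invade when rare, so the interior equilibrium is stable.

stable coexistence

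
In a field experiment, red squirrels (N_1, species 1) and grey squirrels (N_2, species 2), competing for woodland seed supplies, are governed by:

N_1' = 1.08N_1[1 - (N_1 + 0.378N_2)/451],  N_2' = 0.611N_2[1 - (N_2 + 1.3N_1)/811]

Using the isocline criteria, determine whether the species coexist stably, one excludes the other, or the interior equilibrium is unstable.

stable coexistence

Compare the nullcline intercepts: K1/α12 = 451/0.378 = 1190 > K2 = 811; K2/α21 = 811/1.3 = 624 > K1 = 451.
Since both inequalities hold, each species can invade when rare, so the interior equilibrium is stable.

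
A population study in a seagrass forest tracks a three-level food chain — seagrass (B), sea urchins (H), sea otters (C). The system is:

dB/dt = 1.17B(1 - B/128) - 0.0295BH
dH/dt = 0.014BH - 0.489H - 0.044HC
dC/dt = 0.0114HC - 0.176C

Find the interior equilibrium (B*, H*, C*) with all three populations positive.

From dC/dt = 0: 0.0114H* = 0.176, so H* = 15.4.
From dB/dt = 0: 1.17(1 - B*/128) = 0.0295·15.4, giving B* = 128·(1 - 0.389) = 78.2.
From dH/dt = 0: 0.014·78.2 - 0.489 = 0.044C*, so C* = 0.605/0.044 = 13.8.

B* ≈ 78.2, H* ≈ 15.4, C* ≈ 13.8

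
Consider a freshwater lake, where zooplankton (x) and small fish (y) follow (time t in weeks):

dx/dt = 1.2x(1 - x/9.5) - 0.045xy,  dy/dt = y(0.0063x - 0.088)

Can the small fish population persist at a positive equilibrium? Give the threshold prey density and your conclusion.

The predator equation gives dy/dt > 0 only when x > 0.088/0.0063 = 14.
Without the predator, x → K = 9.5. Since 9.5 < 14, the predator cannot invade.

Threshold x = 14; K < 14, so no, the predator goes extinct.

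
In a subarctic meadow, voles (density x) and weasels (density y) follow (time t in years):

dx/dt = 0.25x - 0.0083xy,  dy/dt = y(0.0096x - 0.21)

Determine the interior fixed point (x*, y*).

x* ≈ 21.9, y* ≈ 30.1

Set dy/dt = 0 with y > 0: 0.0096x - 0.21 = 0, so x* = 0.21/0.0096 = 21.9.
Set dx/dt = 0 with x > 0: 0.25 - 0.0083y = 0, so y* = 0.25/0.0083 = 30.1.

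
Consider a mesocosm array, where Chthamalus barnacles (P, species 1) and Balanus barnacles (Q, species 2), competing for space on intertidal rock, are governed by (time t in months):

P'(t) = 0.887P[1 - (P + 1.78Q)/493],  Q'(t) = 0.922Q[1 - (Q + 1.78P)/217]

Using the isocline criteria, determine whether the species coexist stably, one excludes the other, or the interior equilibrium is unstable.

species 1 excludes species 2

Compare the nullcline intercepts: K1/α12 = 493/1.78 = 277 > K2 = 217; K2/α21 = 217/1.78 = 122 < K1 = 493.
Since the inequalities point opposite ways, species 1 can invade but species 2 cannot.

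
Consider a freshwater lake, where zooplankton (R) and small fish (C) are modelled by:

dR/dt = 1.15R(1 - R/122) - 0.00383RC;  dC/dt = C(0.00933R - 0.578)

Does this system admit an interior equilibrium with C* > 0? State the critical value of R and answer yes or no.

Threshold R = 62; K > 62, so yes, the predator persists.

The predator equation gives dC/dt > 0 only when R > 0.578/0.00933 = 62.
Without the predator, R → K = 122. Since 122 > 62, the predator can invade and persist.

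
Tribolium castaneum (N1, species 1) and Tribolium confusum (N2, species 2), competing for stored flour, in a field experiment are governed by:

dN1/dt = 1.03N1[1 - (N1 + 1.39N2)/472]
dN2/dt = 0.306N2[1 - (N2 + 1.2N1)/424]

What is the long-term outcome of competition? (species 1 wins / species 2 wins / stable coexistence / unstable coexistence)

unstable coexistence (outcome depends on initial conditions)

Compare the nullcline intercepts: K1/α12 = 472/1.39 = 340 < K2 = 424; K2/α21 = 424/1.2 = 353 < K1 = 472.
Since both are reversed, neither can invade when rare; the interior point is a saddle.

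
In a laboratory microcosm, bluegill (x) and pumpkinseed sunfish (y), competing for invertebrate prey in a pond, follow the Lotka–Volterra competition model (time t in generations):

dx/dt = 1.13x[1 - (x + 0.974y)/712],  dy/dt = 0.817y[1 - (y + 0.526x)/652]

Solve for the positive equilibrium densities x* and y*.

x* ≈ 158, y* ≈ 569

Setting both brackets to zero gives the nullclines x + 0.974y = 712 and 0.526x + y = 652.
Substituting y = 652 - 0.526x into the first: x(1 - 0.974·0.526) = 712 - 0.974·652.
So x* = 77/0.488 = 158, and then y* = 652 - 0.526·158 = 569.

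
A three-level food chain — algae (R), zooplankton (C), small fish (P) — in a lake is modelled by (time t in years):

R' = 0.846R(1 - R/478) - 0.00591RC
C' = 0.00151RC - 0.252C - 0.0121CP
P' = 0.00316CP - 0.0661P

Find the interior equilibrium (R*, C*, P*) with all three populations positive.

R* ≈ 408, C* ≈ 20.9, P* ≈ 30.1

From dP/dt = 0: 0.00316C* = 0.0661, so C* = 20.9.
From dR/dt = 0: 0.846(1 - R*/478) = 0.00591·20.9, giving R* = 478·(1 - 0.146) = 408.
From dC/dt = 0: 0.00151·408 - 0.252 = 0.0121P*, so P* = 0.364/0.0121 = 30.1.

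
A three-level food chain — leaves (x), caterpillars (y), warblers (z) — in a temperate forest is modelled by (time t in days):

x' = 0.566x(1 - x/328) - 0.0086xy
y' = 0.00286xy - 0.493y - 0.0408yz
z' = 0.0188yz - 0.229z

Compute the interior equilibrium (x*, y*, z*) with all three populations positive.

x* ≈ 267, y* ≈ 12.2, z* ≈ 6.65

From dz/dt = 0: 0.0188y* = 0.229, so y* = 12.2.
From dx/dt = 0: 0.566(1 - x*/328) = 0.0086·12.2, giving x* = 328·(1 - 0.185) = 267.
From dy/dt = 0: 0.00286·267 - 0.493 = 0.0408z*, so z* = 0.271/0.0408 = 6.65.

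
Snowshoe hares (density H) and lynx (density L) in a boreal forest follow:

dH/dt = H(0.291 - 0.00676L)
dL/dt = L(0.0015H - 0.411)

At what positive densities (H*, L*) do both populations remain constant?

Set dL/dt = 0 with L > 0: 0.0015H - 0.411 = 0, so H* = 0.411/0.0015 = 274.
Set dH/dt = 0 with H > 0: 0.291 - 0.00676L = 0, so L* = 0.291/0.00676 = 43.

H* ≈ 274, L* ≈ 43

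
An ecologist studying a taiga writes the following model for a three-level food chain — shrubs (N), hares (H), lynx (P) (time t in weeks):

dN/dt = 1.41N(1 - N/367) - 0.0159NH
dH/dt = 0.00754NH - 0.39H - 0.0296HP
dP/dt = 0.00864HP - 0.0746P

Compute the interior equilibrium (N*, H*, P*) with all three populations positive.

From dP/dt = 0: 0.00864H* = 0.0746, so H* = 8.63.
From dN/dt = 0: 1.41(1 - N*/367) = 0.0159·8.63, giving N* = 367·(1 - 0.0974) = 331.
From dH/dt = 0: 0.00754·331 - 0.39 = 0.0296P*, so P* = 2.11/0.0296 = 71.2.

N* ≈ 331, H* ≈ 8.63, P* ≈ 71.2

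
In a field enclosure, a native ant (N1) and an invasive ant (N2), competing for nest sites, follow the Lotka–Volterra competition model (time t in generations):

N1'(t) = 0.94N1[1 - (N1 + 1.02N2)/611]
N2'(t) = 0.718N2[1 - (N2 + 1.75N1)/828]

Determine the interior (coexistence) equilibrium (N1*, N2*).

N1* ≈ 298, N2* ≈ 307

Setting both brackets to zero gives the nullclines N1 + 1.02N2 = 611 and 1.75N1 + N2 = 828.
Substituting N2 = 828 - 1.75N1 into the first: N1(1 - 1.02·1.75) = 611 - 1.02·828.
So N1* = -234/-0.785 = 298, and then N2* = 828 - 1.75·298 = 307.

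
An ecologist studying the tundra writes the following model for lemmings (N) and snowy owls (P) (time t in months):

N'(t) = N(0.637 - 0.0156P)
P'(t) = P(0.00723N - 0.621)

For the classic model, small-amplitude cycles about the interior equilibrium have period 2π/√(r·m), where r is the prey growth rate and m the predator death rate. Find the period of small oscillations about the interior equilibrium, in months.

T ≈ 9.99 months

Here r = 0.637 and m = 0.621, so r·m = 0.396.
ω = √0.396 = 0.629 per month, hence T = 2π/ω ≈ 9.99 months.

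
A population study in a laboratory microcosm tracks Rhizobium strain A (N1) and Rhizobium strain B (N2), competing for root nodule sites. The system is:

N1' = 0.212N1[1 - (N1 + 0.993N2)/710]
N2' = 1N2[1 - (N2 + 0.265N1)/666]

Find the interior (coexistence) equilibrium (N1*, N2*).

Setting both brackets to zero gives the nullclines N1 + 0.993N2 = 710 and 0.265N1 + N2 = 666.
Substituting N2 = 666 - 0.265N1 into the first: N1(1 - 0.993·0.265) = 710 - 0.993·666.
So N1* = 48.7/0.737 = 66, and then N2* = 666 - 0.265·66 = 648.

N1* ≈ 66, N2* ≈ 648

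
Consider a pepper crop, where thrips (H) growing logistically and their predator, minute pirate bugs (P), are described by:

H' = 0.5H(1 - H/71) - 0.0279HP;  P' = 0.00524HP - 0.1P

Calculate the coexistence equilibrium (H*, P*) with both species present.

From dP/dt = 0 with P > 0: 0.00524H* = 0.1, so H* = 19.1.
Substitute into dH/dt = 0: 0.5(1 - 19.1/71) = 0.0279P*.
The bracket is 0.731, giving P* = 0.366/0.0279 = 13.1.

H* ≈ 19.1, P* ≈ 13.1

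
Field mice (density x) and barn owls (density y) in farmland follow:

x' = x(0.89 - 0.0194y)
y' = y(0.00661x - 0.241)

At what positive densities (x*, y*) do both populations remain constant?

x* ≈ 36.5, y* ≈ 45.9

Set dy/dt = 0 with y > 0: 0.00661x - 0.241 = 0, so x* = 0.241/0.00661 = 36.5.
Set dx/dt = 0 with x > 0: 0.89 - 0.0194y = 0, so y* = 0.89/0.0194 = 45.9.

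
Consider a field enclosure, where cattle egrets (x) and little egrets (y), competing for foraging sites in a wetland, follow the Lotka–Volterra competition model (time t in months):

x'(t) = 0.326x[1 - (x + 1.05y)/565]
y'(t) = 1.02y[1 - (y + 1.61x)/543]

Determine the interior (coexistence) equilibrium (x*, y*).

x* ≈ 7.46, y* ≈ 531

Setting both brackets to zero gives the nullclines x + 1.05y = 565 and 1.61x + y = 543.
Substituting y = 543 - 1.61x into the first: x(1 - 1.05·1.61) = 565 - 1.05·543.
So x* = -5.15/-0.691 = 7.46, and then y* = 543 - 1.61·7.46 = 531.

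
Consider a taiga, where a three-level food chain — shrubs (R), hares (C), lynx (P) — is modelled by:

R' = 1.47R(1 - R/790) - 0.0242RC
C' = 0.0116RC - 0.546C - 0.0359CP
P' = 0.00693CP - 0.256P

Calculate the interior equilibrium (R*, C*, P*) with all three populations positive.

From dP/dt = 0: 0.00693C* = 0.256, so C* = 36.9.
From dR/dt = 0: 1.47(1 - R*/790) = 0.0242·36.9, giving R* = 790·(1 - 0.608) = 310.
From dC/dt = 0: 0.0116·310 - 0.546 = 0.0359P*, so P* = 3.04/0.0359 = 84.8.

R* ≈ 310, C* ≈ 36.9, P* ≈ 84.8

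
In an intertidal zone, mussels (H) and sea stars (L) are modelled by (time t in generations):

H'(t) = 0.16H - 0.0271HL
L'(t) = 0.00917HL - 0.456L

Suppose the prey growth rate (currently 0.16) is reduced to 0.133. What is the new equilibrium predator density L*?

L* ≈ 4.91

At the interior fixed point, setting dH/dt = 0 with H > 0 fixes L* = (prey growth rate)/(HL coefficient) — independent of the other coefficients.
With the change, L* = 0.133/0.0271 = 4.91; it falls from 5.9.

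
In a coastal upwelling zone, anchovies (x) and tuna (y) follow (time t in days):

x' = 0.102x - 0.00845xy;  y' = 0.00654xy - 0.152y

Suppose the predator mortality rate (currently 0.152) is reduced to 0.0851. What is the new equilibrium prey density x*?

x* ≈ 13

At the interior fixed point, setting dy/dt = 0 with y > 0 fixes x* = (predator death rate)/(xy coefficient) — independent of the other coefficients.
With the change, x* = 0.0851/0.00654 = 13; it falls from 23.2.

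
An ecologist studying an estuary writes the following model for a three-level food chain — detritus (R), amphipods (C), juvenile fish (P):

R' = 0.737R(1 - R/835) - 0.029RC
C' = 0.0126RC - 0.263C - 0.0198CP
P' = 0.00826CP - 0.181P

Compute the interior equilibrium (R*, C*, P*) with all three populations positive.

From dP/dt = 0: 0.00826C* = 0.181, so C* = 21.9.
From dR/dt = 0: 0.737(1 - R*/835) = 0.029·21.9, giving R* = 835·(1 - 0.862) = 115.
From dC/dt = 0: 0.0126·115 - 0.263 = 0.0198P*, so P* = 1.19/0.0198 = 59.9.

R* ≈ 115, C* ≈ 21.9, P* ≈ 59.9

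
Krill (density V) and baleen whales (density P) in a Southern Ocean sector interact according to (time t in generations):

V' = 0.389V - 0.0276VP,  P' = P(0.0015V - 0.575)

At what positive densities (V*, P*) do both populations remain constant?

Set dP/dt = 0 with P > 0: 0.0015V - 0.575 = 0, so V* = 0.575/0.0015 = 383.
Set dV/dt = 0 with V > 0: 0.389 - 0.0276P = 0, so P* = 0.389/0.0276 = 14.1.

V* ≈ 383, P* ≈ 14.1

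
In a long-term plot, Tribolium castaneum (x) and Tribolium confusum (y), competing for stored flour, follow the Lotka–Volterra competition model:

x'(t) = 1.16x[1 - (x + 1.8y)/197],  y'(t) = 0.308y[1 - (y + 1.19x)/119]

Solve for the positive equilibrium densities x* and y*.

Setting both brackets to zero gives the nullclines x + 1.8y = 197 and 1.19x + y = 119.
Substituting y = 119 - 1.19x into the first: x(1 - 1.8·1.19) = 197 - 1.8·119.
So x* = -17.2/-1.14 = 15.1, and then y* = 119 - 1.19·15.1 = 101.

x* ≈ 15.1, y* ≈ 101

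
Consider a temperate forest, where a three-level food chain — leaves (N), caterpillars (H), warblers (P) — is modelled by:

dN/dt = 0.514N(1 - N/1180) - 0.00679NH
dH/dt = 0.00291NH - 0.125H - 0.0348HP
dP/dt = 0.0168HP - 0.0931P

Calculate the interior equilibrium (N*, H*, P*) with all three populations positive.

From dP/dt = 0: 0.0168H* = 0.0931, so H* = 5.54.
From dN/dt = 0: 0.514(1 - N*/1180) = 0.00679·5.54, giving N* = 1180·(1 - 0.0732) = 1090.
From dH/dt = 0: 0.00291·1090 - 0.125 = 0.0348P*, so P* = 3.06/0.0348 = 87.9.

N* ≈ 1090, H* ≈ 5.54, P* ≈ 87.9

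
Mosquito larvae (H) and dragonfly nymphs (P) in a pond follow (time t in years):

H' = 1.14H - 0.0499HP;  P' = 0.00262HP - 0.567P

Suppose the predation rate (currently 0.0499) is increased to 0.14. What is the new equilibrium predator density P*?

P* ≈ 8.14

At the interior fixed point, setting dH/dt = 0 with H > 0 fixes P* = (prey growth rate)/(HP coefficient) — independent of the other coefficients.
With the change, P* = 1.14/0.14 = 8.14; it falls from 22.8.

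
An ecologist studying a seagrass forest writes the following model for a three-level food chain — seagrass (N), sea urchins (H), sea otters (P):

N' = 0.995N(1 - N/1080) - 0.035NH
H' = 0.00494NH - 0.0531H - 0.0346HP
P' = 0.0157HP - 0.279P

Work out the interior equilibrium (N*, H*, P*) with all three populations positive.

N* ≈ 405, H* ≈ 17.8, P* ≈ 56.3

From dP/dt = 0: 0.0157H* = 0.279, so H* = 17.8.
From dN/dt = 0: 0.995(1 - N*/1080) = 0.035·17.8, giving N* = 1080·(1 - 0.625) = 405.
From dH/dt = 0: 0.00494·405 - 0.0531 = 0.0346P*, so P* = 1.95/0.0346 = 56.3.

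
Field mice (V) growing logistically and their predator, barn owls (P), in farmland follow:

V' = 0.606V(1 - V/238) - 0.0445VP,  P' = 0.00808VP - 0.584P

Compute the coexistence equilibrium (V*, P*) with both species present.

From dP/dt = 0 with P > 0: 0.00808V* = 0.584, so V* = 72.3.
Substitute into dV/dt = 0: 0.606(1 - 72.3/238) = 0.0445P*.
The bracket is 0.696, giving P* = 0.422/0.0445 = 9.48.

V* ≈ 72.3, P* ≈ 9.48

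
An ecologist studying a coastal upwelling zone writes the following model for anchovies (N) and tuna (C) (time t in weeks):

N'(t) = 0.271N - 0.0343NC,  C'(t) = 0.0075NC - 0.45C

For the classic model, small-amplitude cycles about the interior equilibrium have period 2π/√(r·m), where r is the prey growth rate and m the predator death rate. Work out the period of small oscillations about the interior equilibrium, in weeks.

Here r = 0.271 and m = 0.45, so r·m = 0.122.
ω = √0.122 = 0.349 per week, hence T = 2π/ω ≈ 18 weeks.

T ≈ 18 weeks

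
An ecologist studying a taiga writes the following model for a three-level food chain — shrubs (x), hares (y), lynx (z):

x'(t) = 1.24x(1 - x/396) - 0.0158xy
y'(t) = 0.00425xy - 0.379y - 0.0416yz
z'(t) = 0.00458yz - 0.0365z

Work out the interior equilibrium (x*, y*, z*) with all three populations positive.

x* ≈ 356, y* ≈ 7.97, z* ≈ 27.2

From dz/dt = 0: 0.00458y* = 0.0365, so y* = 7.97.
From dx/dt = 0: 1.24(1 - x*/396) = 0.0158·7.97, giving x* = 396·(1 - 0.102) = 356.
From dy/dt = 0: 0.00425·356 - 0.379 = 0.0416z*, so z* = 1.13/0.0416 = 27.2.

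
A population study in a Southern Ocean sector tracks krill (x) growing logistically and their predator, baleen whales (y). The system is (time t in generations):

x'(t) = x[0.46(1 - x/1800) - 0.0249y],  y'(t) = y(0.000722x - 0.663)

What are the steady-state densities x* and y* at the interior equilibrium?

x* ≈ 918, y* ≈ 9.05

From dy/dt = 0 with y > 0: 0.000722x* = 0.663, so x* = 918.
Substitute into dx/dt = 0: 0.46(1 - 918/1800) = 0.0249y*.
The bracket is 0.49, giving y* = 0.225/0.0249 = 9.05.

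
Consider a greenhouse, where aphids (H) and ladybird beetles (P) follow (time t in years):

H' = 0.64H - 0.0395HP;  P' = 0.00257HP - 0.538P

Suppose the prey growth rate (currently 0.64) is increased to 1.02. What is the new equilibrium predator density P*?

P* ≈ 25.8

At the interior fixed point, setting dH/dt = 0 with H > 0 fixes P* = (prey growth rate)/(HP coefficient) — independent of the other coefficients.
With the change, P* = 1.02/0.0395 = 25.8; it rises from 16.2.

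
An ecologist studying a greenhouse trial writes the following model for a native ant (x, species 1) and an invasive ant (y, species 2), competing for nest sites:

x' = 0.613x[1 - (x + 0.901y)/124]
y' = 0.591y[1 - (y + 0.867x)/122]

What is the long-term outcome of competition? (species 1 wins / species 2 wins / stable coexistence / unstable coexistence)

stable coexistence

Compare the nullcline intercepts: K1/α12 = 124/0.901 = 138 > K2 = 122; K2/α21 = 122/0.867 = 141 > K1 = 124.
Since both inequalities hold, each species can invade when rare, so the interior equilibrium is stable.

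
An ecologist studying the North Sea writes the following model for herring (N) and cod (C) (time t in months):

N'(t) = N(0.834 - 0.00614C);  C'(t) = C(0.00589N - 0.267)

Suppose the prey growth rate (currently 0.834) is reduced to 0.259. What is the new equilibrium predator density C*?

C* ≈ 42.2

At the interior fixed point, setting dN/dt = 0 with N > 0 fixes C* = (prey growth rate)/(NC coefficient) — independent of the other coefficients.
With the change, C* = 0.259/0.00614 = 42.2; it falls from 136.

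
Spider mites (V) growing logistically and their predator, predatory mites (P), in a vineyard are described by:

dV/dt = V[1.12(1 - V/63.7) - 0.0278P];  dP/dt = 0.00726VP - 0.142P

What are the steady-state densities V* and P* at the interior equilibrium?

V* ≈ 19.6, P* ≈ 27.9

From dP/dt = 0 with P > 0: 0.00726V* = 0.142, so V* = 19.6.
Substitute into dV/dt = 0: 1.12(1 - 19.6/63.7) = 0.0278P*.
The bracket is 0.693, giving P* = 0.776/0.0278 = 27.9.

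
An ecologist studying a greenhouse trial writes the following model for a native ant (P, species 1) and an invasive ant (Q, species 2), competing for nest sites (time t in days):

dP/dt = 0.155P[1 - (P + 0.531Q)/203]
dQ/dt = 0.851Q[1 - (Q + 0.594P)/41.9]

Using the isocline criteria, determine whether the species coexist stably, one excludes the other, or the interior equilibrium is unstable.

Compare the nullcline intercepts: K1/α12 = 203/0.531 = 382 > K2 = 41.9; K2/α21 = 41.9/0.594 = 70.5 < K1 = 203.
Since the inequalities point opposite ways, species 1 can invade but species 2 cannot.

species 1 excludes species 2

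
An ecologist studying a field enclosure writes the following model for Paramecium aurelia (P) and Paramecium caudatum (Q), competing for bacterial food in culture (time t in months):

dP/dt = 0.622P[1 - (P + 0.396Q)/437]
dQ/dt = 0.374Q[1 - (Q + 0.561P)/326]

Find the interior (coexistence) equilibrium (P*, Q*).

Setting both brackets to zero gives the nullclines P + 0.396Q = 437 and 0.561P + Q = 326.
Substituting Q = 326 - 0.561P into the first: P(1 - 0.396·0.561) = 437 - 0.396·326.
So P* = 308/0.778 = 396, and then Q* = 326 - 0.561·396 = 104.

P* ≈ 396, Q* ≈ 104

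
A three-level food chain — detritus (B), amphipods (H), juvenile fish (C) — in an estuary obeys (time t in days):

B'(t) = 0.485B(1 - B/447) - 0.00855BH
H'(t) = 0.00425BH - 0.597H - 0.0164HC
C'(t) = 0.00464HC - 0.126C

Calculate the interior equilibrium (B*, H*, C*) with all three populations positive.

B* ≈ 233, H* ≈ 27.2, C* ≈ 24

From dC/dt = 0: 0.00464H* = 0.126, so H* = 27.2.
From dB/dt = 0: 0.485(1 - B*/447) = 0.00855·27.2, giving B* = 447·(1 - 0.479) = 233.
From dH/dt = 0: 0.00425·233 - 0.597 = 0.0164C*, so C* = 0.393/0.0164 = 24.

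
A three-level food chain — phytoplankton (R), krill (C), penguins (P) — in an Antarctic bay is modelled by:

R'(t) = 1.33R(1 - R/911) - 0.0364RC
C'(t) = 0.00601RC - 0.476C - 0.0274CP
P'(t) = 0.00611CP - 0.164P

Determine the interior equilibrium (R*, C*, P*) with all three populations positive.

R* ≈ 242, C* ≈ 26.8, P* ≈ 35.7

From dP/dt = 0: 0.00611C* = 0.164, so C* = 26.8.
From dR/dt = 0: 1.33(1 - R*/911) = 0.0364·26.8, giving R* = 911·(1 - 0.735) = 242.
From dC/dt = 0: 0.00601·242 - 0.476 = 0.0274P*, so P* = 0.977/0.0274 = 35.7.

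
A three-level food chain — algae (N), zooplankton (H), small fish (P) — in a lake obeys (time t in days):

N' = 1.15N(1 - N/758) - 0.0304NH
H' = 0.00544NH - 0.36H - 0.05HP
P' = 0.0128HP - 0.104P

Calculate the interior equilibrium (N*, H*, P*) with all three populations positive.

N* ≈ 595, H* ≈ 8.12, P* ≈ 57.6

From dP/dt = 0: 0.0128H* = 0.104, so H* = 8.12.
From dN/dt = 0: 1.15(1 - N*/758) = 0.0304·8.12, giving N* = 758·(1 - 0.215) = 595.
From dH/dt = 0: 0.00544·595 - 0.36 = 0.05P*, so P* = 2.88/0.05 = 57.6.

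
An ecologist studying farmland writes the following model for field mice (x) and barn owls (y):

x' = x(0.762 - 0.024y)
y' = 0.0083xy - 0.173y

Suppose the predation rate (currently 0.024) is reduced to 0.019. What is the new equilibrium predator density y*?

At the interior fixed point, setting dx/dt = 0 with x > 0 fixes y* = (prey growth rate)/(xy coefficient) — independent of the other coefficients.
With the change, y* = 0.762/0.019 = 40.1; it rises from 31.8.

y* ≈ 40.1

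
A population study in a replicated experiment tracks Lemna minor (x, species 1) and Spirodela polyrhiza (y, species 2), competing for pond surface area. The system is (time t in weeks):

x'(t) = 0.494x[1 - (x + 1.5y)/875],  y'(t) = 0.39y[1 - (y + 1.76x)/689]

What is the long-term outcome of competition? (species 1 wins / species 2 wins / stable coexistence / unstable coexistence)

unstable coexistence (outcome depends on initial conditions)

Compare the nullcline intercepts: K1/α12 = 875/1.5 = 583 < K2 = 689; K2/α21 = 689/1.76 = 391 < K1 = 875.
Since both are reversed, neither can invade when rare; the interior point is a saddle.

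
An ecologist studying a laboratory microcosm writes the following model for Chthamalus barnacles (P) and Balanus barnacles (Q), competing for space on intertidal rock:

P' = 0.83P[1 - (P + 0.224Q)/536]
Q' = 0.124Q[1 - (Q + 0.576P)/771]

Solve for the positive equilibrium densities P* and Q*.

P* ≈ 417, Q* ≈ 531

Setting both brackets to zero gives the nullclines P + 0.224Q = 536 and 0.576P + Q = 771.
Substituting Q = 771 - 0.576P into the first: P(1 - 0.224·0.576) = 536 - 0.224·771.
So P* = 363/0.871 = 417, and then Q* = 771 - 0.576·417 = 531.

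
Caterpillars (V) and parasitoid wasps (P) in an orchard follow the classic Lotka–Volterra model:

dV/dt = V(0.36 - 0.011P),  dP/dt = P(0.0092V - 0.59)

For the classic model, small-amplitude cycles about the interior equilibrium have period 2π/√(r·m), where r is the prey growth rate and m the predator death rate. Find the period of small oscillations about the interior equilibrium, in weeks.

T ≈ 13.6 weeks

Here r = 0.36 and m = 0.59, so r·m = 0.212.
ω = √0.212 = 0.461 per week, hence T = 2π/ω ≈ 13.6 weeks.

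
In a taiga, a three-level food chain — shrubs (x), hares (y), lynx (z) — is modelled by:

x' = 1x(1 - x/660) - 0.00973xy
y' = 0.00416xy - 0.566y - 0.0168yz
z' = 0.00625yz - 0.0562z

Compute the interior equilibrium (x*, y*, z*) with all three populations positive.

x* ≈ 602, y* ≈ 8.99, z* ≈ 115

From dz/dt = 0: 0.00625y* = 0.0562, so y* = 8.99.
From dx/dt = 0: 1(1 - x*/660) = 0.00973·8.99, giving x* = 660·(1 - 0.0875) = 602.
From dy/dt = 0: 0.00416·602 - 0.566 = 0.0168z*, so z* = 1.94/0.0168 = 115.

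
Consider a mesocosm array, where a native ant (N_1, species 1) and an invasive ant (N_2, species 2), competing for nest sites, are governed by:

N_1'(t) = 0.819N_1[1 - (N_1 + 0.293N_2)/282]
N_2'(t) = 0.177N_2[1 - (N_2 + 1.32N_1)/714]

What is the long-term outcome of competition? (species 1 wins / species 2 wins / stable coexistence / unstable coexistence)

Compare the nullcline intercepts: K1/α12 = 282/0.293 = 962 > K2 = 714; K2/α21 = 714/1.32 = 541 > K1 = 282.
Since both inequalities hold, each species can invade when rare, so the interior equilibrium is stable.

stable coexistence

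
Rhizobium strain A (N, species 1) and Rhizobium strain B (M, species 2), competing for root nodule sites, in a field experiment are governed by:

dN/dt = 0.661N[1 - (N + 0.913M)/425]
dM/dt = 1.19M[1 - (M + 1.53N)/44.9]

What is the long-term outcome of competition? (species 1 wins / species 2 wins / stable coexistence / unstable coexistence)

species 1 excludes species 2

Compare the nullcline intercepts: K1/α12 = 425/0.913 = 465 > K2 = 44.9; K2/α21 = 44.9/1.53 = 29.3 < K1 = 425.
Since the inequalities point opposite ways, species 1 can invade but species 2 cannot.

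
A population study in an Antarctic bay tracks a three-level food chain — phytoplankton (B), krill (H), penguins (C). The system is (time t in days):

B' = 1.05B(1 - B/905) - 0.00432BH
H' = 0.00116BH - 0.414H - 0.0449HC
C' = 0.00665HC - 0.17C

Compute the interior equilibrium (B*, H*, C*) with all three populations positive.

B* ≈ 810, H* ≈ 25.6, C* ≈ 11.7

From dC/dt = 0: 0.00665H* = 0.17, so H* = 25.6.
From dB/dt = 0: 1.05(1 - B*/905) = 0.00432·25.6, giving B* = 905·(1 - 0.105) = 810.
From dH/dt = 0: 0.00116·810 - 0.414 = 0.0449C*, so C* = 0.525/0.0449 = 11.7.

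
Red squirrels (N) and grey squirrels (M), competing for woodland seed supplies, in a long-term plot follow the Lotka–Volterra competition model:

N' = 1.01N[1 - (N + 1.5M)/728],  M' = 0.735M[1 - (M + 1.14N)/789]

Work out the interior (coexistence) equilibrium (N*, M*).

N* ≈ 642, M* ≈ 57.6

Setting both brackets to zero gives the nullclines N + 1.5M = 728 and 1.14N + M = 789.
Substituting M = 789 - 1.14N into the first: N(1 - 1.5·1.14) = 728 - 1.5·789.
So N* = -456/-0.71 = 642, and then M* = 789 - 1.14·642 = 57.6.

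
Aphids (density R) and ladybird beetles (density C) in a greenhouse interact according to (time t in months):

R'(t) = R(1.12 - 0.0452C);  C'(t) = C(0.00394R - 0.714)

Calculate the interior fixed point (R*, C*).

Set dC/dt = 0 with C > 0: 0.00394R - 0.714 = 0, so R* = 0.714/0.00394 = 181.
Set dR/dt = 0 with R > 0: 1.12 - 0.0452C = 0, so C* = 1.12/0.0452 = 24.8.

R* ≈ 181, C* ≈ 24.8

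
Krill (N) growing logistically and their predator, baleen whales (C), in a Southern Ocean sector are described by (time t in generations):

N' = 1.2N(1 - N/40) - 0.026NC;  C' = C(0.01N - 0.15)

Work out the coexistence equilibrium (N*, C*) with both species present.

N* ≈ 15, C* ≈ 28.8

From dC/dt = 0 with C > 0: 0.01N* = 0.15, so N* = 15.
Substitute into dN/dt = 0: 1.2(1 - 15/40) = 0.026C*.
The bracket is 0.625, giving C* = 0.75/0.026 = 28.8.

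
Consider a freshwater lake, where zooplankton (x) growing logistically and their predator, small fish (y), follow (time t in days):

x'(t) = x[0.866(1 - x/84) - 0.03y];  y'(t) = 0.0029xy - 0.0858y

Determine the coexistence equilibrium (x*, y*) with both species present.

From dy/dt = 0 with y > 0: 0.0029x* = 0.0858, so x* = 29.6.
Substitute into dx/dt = 0: 0.866(1 - 29.6/84) = 0.03y*.
The bracket is 0.648, giving y* = 0.561/0.03 = 18.7.

x* ≈ 29.6, y* ≈ 18.7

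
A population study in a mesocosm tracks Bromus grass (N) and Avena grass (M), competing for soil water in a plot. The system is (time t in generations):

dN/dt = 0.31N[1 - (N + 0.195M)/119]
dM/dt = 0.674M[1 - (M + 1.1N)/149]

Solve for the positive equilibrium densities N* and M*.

N* ≈ 115, M* ≈ 23

Setting both brackets to zero gives the nullclines N + 0.195M = 119 and 1.1N + M = 149.
Substituting M = 149 - 1.1N into the first: N(1 - 0.195·1.1) = 119 - 0.195·149.
So N* = 89.9/0.785 = 115, and then M* = 149 - 1.1·115 = 23.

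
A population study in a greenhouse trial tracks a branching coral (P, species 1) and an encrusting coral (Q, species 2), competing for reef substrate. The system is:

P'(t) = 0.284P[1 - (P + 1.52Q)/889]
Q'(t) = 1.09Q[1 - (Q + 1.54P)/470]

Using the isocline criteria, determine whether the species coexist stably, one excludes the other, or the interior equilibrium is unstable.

Compare the nullcline intercepts: K1/α12 = 889/1.52 = 585 > K2 = 470; K2/α21 = 470/1.54 = 305 < K1 = 889.
Since the inequalities point opposite ways, species 1 can invade but species 2 cannot.

species 1 excludes species 2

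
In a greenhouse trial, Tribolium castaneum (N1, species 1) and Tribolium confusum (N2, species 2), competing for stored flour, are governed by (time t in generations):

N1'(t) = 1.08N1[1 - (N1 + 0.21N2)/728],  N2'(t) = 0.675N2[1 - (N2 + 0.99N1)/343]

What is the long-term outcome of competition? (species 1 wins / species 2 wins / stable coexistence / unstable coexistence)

Compare the nullcline intercepts: K1/α12 = 728/0.21 = 3470 > K2 = 343; K2/α21 = 343/0.99 = 346 < K1 = 728.
Since the inequalities point opposite ways, species 1 can invade but species 2 cannot.

species 1 excludes species 2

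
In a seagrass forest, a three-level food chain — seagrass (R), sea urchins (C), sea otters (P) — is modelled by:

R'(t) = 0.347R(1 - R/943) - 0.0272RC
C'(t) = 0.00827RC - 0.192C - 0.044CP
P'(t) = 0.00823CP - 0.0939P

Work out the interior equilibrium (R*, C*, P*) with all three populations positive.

R* ≈ 99.6, C* ≈ 11.4, P* ≈ 14.4

From dP/dt = 0: 0.00823C* = 0.0939, so C* = 11.4.
From dR/dt = 0: 0.347(1 - R*/943) = 0.0272·11.4, giving R* = 943·(1 - 0.894) = 99.6.
From dC/dt = 0: 0.00827·99.6 - 0.192 = 0.044P*, so P* = 0.632/0.044 = 14.4.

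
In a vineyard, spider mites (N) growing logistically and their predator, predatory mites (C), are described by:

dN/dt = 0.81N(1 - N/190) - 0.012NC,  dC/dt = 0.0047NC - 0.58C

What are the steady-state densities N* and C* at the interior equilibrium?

From dC/dt = 0 with C > 0: 0.0047N* = 0.58, so N* = 123.
Substitute into dN/dt = 0: 0.81(1 - 123/190) = 0.012C*.
The bracket is 0.351, giving C* = 0.284/0.012 = 23.7.

N* ≈ 123, C* ≈ 23.7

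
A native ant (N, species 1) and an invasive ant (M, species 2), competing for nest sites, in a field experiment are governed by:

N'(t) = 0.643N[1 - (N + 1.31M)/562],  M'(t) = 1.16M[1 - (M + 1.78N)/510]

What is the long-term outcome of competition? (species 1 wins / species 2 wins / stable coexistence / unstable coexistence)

Compare the nullcline intercepts: K1/α12 = 562/1.31 = 429 < K2 = 510; K2/α21 = 510/1.78 = 287 < K1 = 562.
Since both are reversed, neither can invade when rare; the interior point is a saddle.

unstable coexistence (outcome depends on initial conditions)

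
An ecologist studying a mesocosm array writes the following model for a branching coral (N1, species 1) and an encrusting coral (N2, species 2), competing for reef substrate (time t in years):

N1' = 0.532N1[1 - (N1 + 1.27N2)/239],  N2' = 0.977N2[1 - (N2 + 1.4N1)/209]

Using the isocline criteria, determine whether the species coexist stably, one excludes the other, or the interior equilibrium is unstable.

unstable coexistence (outcome depends on initial conditions)

Compare the nullcline intercepts: K1/α12 = 239/1.27 = 188 < K2 = 209; K2/α21 = 209/1.4 = 149 < K1 = 239.
Since both are reversed, neither can invade when rare; the interior point is a saddle.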